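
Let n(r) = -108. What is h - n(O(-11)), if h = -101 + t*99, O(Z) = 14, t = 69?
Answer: 6838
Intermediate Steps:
h = 6730 (h = -101 + 69*99 = -101 + 6831 = 6730)
h - n(O(-11)) = 6730 - 1*(-108) = 6730 + 108 = 6838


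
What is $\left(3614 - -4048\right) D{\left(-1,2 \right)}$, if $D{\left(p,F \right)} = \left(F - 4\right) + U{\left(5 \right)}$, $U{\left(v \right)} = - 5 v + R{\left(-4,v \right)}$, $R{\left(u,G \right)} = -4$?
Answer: $-237522$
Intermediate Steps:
$U{\left(v \right)} = -4 - 5 v$ ($U{\left(v \right)} = - 5 v - 4 = -4 - 5 v$)
$D{\left(p,F \right)} = -33 + F$ ($D{\left(p,F \right)} = \left(F - 4\right) - 29 = \left(-4 + F\right) - 29 = -33 + F$)
$\left(3614 - -4048\right) D{\left(-1,2 \right)} = \left(3614 - -4048\right) \left(-33 + 2\right) = \left(3614 + 4048\right) \left(-31\right) = 7662 \left(-31\right) = -237522$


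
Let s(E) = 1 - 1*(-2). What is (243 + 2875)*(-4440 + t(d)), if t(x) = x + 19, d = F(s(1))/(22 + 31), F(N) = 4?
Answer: -730575462/53 ≈ -1.3784e+7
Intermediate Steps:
s(E) = 3 (s(E) = 1 + 2 = 3)
d = 4/53 (d = 4/(22 + 31) = 4/53 ≈ 0.075472)
t(x) = 19 + x
(243 + 2875)*(-4440 + t(d)) = (243 + 2875)*(-4440 + (19 + 4/53)) = 3118*(-4440 + 1011/53) = 3118*(-234309/53) = -730575462/53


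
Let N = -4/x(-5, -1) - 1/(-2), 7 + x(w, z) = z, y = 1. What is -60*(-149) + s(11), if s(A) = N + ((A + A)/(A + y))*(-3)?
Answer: 17871/2 ≈ 8935.5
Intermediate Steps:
x(w, z) = -7 + z
N = 1 (N = -4/(-7 - 1) - 1/(-2) = -4/(-8) - 1*(-1/2) = -4*(-1/8) + 1/2 = 1/2 + 1/2 = 1)
s(A) = 1 - 6*A/(1 + A) (s(A) = 1 + ((A + A)/(A + 1))*(-3) = 1 + ((2*A)/(1 + A))*(-3) = 1 + (2*A/(1 + A))*(-3) = 1 - 6*A/(1 + A))
-60*(-149) + s(11) = -60*(-149) + (1 - 5*11)/(1 + 11) = 8940 + (1 - 55)/12 = 8940 + (1/12)*(-54) = 8940 - 9/2 = 17871/2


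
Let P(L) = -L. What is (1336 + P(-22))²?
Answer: 1844164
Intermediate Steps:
(1336 + P(-22))² = (1336 - 1*(-22))² = (1336 + 22)² = 1358² = 1844164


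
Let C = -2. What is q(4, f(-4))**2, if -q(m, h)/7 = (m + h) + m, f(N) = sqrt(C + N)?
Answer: 2842 + 784*I*sqrt(6) ≈ 2842.0 + 1920.4*I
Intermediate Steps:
f(N) = sqrt(-2 + N)
q(m, h) = -14*m - 7*h (q(m, h) = -7*((m + h) + m) = -7*((h + m) + m) = -7*(h + 2*m) = -14*m - 7*h)
q(4, f(-4))**2 = (-14*4 - 7*sqrt(-2 - 4))**2 = (-56 - 7*I*sqrt(6))**2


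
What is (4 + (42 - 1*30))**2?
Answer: 256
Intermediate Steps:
(4 + (42 - 1*30))**2 = (4 + (42 - 30))**2 = (4 + 12)**2 = 16**2 = 256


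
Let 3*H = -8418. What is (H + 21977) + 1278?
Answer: 20449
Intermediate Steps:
H = -2806 (H = (⅓)*(-8418) = -2806)
(H + 21977) + 1278 = (-2806 + 21977) + 1278 = 19171 + 1278 = 20449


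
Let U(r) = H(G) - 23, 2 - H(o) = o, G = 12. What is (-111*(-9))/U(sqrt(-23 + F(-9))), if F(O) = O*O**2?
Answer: -333/11 ≈ -30.273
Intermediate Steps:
H(o) = 2 - o
F(O) = O**3
U(r) = -33 (U(r) = (2 - 1*12) - 23 = (2 - 12) - 23 = -10 - 23 = -33)
(-111*(-9))/U(sqrt(-23 + F(-9))) = -111*(-9)/(-33) = 999*(-1/33) = -333/11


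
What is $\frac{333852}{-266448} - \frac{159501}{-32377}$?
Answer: $\frac{2640799687}{718898908} \approx 3.6734$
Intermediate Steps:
$\frac{333852}{-266448} - \frac{159501}{-32377} = 333852 \left(- \frac{1}{266448}\right) - - \frac{159501}{32377} = - \frac{27821}{22204} + \frac{159501}{32377} = \frac{2640799687}{718898908}$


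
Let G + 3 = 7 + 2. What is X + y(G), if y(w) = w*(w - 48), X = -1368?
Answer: -1620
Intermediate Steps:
G = 6 (G = -3 + (7 + 2) = -3 + 9 = 6)
y(w) = w*(-48 + w)
X + y(G) = -1368 + 6*(-48 + 6) = -1368 + 6*(-42) = -1368 - 252 = -1620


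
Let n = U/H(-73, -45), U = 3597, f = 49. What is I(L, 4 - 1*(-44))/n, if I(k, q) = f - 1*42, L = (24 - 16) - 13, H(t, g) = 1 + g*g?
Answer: 14182/3597 ≈ 3.9427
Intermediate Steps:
H(t, g) = 1 + g**2
L = -5 (L = 8 - 13 = -5)
I(k, q) = 7 (I(k, q) = 49 - 1*42 = 49 - 42 = 7)
n = 3597/2026 (n = 3597/(1 + (-45)**2) = 3597/(1 + 2025) = 3597/2026 ≈ 1.7754)
I(L, 4 - 1*(-44))/n = 7/(3597/2026) = 7*(2026/3597) = 14182/3597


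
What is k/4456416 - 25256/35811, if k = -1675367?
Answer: -57515936711/53196237792 ≈ -1.0812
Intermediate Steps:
k/4456416 - 25256/35811 = -1675367/4456416 - 25256/35811 = -57515936711/53196237792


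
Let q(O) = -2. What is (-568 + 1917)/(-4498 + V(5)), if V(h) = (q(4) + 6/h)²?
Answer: -33725/112434 ≈ -0.29995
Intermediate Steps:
V(h) = (-2 + 6/h)²
(-568 + 1917)/(-4498 + V(5)) = (-568 + 1917)/(-4498 + 4*(3 - 1*5)²/5²) = 1349/(-4498 + 4*(1/25)*(3 - 5)²) = 1349/(-4498 + 4*(1/25)*(-2)²) = 1349/(-4498 + 4*(1/25)*4) = 1349/(-4498 + 16/25) = 1349/(-112434/25) = 1349*(-25/112434) = -33725/112434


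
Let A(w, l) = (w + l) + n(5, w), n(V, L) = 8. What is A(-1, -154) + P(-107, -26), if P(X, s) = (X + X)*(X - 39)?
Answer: 31097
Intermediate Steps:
P(X, s) = 2*X*(-39 + X) (P(X, s) = (2*X)*(-39 + X) = 2*X*(-39 + X))
A(w, l) = 8 + l + w (A(w, l) = (w + l) + 8 = (l + w) + 8 = 8 + l + w)
A(-1, -154) + P(-107, -26) = (8 - 154 - 1) + 2*(-107)*(-39 - 107) = -147 + 2*(-107)*(-146) = -147 + 31244 = 31097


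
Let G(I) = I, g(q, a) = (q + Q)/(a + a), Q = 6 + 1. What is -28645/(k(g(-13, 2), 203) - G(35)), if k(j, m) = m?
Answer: -28645/168 ≈ -170.51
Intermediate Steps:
Q = 7
g(q, a) = (7 + q)/(2*a) (g(q, a) = (q + 7)/(a + a) = (7 + q)/((2*a)) = (7 + q)*(1/(2*a)) = (7 + q)/(2*a))
-28645/(k(g(-13, 2), 203) - G(35)) = -28645/(203 - 1*35) = -28645/(203 - 35) = -28645/168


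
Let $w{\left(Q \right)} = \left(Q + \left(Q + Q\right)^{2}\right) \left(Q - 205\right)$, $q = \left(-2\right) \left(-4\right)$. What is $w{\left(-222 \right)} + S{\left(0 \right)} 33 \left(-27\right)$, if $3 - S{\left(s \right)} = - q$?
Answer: $-84092079$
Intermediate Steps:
$q = 8$
$S{\left(s \right)} = 11$ ($S{\left(s \right)} = 3 - \left(-1\right) 8 = 3 - -8 = 3 + 8 = 11$)
$w{\left(Q \right)} = \left(-205 + Q\right) \left(Q + 4 Q^{2}\right)$ ($w{\left(Q \right)} = \left(Q + \left(2 Q\right)^{2}\right) \left(-205 + Q\right) = \left(Q + 4 Q^{2}\right) \left(-205 + Q\right) = \left(-205 + Q\right) \left(Q + 4 Q^{2}\right)$)
$w{\left(-222 \right)} + S{\left(0 \right)} 33 \left(-27\right) = - 222 \left(-205 - -181818 + 4 \left(-222\right)^{2}\right) + 11 \cdot 33 \left(-27\right) = - 222 \left(-205 + 181818 + 4 \cdot 49284\right) + 363 \left(-27\right) = - 222 \left(-205 + 181818 + 197136\right) - 9801 = \left(-222\right) 378749 - 9801 = -84082278 - 9801 = -84092079$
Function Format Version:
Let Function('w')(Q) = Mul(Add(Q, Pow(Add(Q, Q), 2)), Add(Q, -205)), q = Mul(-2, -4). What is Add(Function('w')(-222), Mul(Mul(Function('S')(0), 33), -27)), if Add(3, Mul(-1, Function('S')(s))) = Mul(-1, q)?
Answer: -84092079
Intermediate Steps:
q = 8
Function('S')(s) = 11 (Function('S')(s) = Add(3, Mul(-1, Mul(-1, 8))) = Add(3, Mul(-1, -8)) = Add(3, 8) = 11)
Function('w')(Q) = Mul(Add(-205, Q), Add(Q, Mul(4, Pow(Q, 2)))) (Function('w')(Q) = Mul(Add(Q, Pow(Mul(2, Q), 2)), Add(-205, Q)) = Mul(Add(Q, Mul(4, Pow(Q, 2))), Add(-205, Q)) = Mul(Add(-205, Q), Add(Q, Mul(4, Pow(Q, 2)))))
Add(Function('w')(-222), Mul(Mul(Function('S')(0), 33), -27)) = Add(Mul(-222, Add(-205, Mul(-819, -222), Mul(4, Pow(-222, 2)))), Mul(Mul(11, 33), -27)) = Add(Mul(-222, Add(-205, 181818, Mul(4, 49284))), Mul(363, -27)) = Add(Mul(-222, Add(-205, 181818, 197136)), -9801) = Add(Mul(-222, 378749), -9801) = Add(-84082278, -9801) = -84092079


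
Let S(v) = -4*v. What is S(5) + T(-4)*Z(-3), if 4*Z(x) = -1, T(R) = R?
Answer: -19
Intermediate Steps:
Z(x) = -¼ (Z(x) = (¼)*(-1) = -¼)
S(5) + T(-4)*Z(-3) = -4*5 - 4*(-¼) = -20 + 1 = -19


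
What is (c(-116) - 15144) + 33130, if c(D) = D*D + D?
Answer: 31326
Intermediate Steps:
c(D) = D + D**2 (c(D) = D**2 + D = D + D**2)
(c(-116) - 15144) + 33130 = (-116*(1 - 116) - 15144) + 33130 = (-116*(-115) - 15144) + 33130 = (13340 - 15144) + 33130 = -1804 + 33130 = 31326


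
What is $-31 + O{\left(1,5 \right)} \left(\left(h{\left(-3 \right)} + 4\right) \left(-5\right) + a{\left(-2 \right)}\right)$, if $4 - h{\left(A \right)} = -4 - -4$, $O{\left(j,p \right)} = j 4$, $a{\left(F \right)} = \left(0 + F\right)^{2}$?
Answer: $-175$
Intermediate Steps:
$a{\left(F \right)} = F^{2}$
$O{\left(j,p \right)} = 4 j$
$h{\left(A \right)} = 4$ ($h{\left(A \right)} = 4 - \left(-4 - -4\right) = 4 - \left(-4 + 4\right) = 4 - 0 = 4 + 0 = 4$)
$-31 + O{\left(1,5 \right)} \left(\left(h{\left(-3 \right)} + 4\right) \left(-5\right) + a{\left(-2 \right)}\right) = -31 + 4 \cdot 1 \left(\left(4 + 4\right) \left(-5\right) + \left(-2\right)^{2}\right) = -31 + 4 \left(8 \left(-5\right) + 4\right) = -31 + 4 \left(-40 + 4\right) = -31 + 4 \left(-36\right) = -31 - 144 = -175$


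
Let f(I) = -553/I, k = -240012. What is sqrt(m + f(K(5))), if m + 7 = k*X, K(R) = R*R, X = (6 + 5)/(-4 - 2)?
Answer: sqrt(10999822)/5 ≈ 663.32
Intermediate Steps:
X = -11/6 (X = 11/(-6) = 11*(-1/6) = -11/6 ≈ -1.8333)
K(R) = R**2
m = 440015 (m = -7 - 240012*(-11/6) = -7 + 440022 = 440015)
sqrt(m + f(K(5))) = sqrt(440015 - 553/(5**2)) = sqrt(440015 - 553/25) = sqrt(10999822/25) = sqrt(10999822)/5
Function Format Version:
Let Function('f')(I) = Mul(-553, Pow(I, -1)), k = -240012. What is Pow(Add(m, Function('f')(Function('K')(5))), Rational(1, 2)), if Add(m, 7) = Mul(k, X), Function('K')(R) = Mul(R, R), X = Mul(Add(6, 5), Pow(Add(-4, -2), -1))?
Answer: Mul(Rational(1, 5), Pow(10999822, Rational(1, 2))) ≈ 663.32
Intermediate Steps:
X = Rational(-11, 6) (X = Mul(11, Pow(-6, -1)) = Mul(11, Rational(-1, 6)) = Rational(-11, 6) ≈ -1.8333)
Function('K')(R) = Pow(R, 2)
m = 440015 (m = Add(-7, Mul(-240012, Rational(-11, 6))) = Add(-7, 440022) = 440015)
Pow(Add(m, Function('f')(Function('K')(5))), Rational(1, 2)) = Pow(Add(440015, Mul(-553, Pow(Pow(5, 2), -1))), Rational(1, 2)) = Pow(Add(440015, Mul(-553, Pow(25, -1))), Rational(1, 2)) = Pow(Add(440015, Mul(-553, Rational(1, 25))), Rational(1, 2)) = Pow(Add(440015, Rational(-553, 25)), Rational(1, 2)) = Pow(Rational(10999822, 25), Rational(1, 2)) = Mul(Rational(1, 5), Pow(10999822, Rational(1, 2)))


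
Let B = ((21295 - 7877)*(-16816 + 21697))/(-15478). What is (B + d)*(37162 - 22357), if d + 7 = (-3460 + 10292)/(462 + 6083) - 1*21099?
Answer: -542848486359501/1447193 ≈ -3.7510e+8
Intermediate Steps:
B = -32746629/7739 (B = (13418*4881)*(-1/15478) = 65493258*(-1/15478) = -32746629/7739 ≈ -4231.4)
d = -19733134/935 (d = -7 + ((-3460 + 10292)/(462 + 6083) - 1*21099) = -7 + (6832/6545 - 21099) = -7 + (6832*(1/6545) - 21099) = -7 + (976/935 - 21099) = -7 - 19726589/935 = -19733134/935 ≈ -21105.)
(B + d)*(37162 - 22357) = (-32746629/7739 - 19733134/935)*(37162 - 22357) = -183332822141/7235965*14805 = -542848486359501/1447193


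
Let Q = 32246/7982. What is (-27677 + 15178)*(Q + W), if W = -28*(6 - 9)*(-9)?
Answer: 37510411427/3991 ≈ 9.3988e+6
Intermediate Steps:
Q = 16123/3991 (Q = 32246*(1/7982) = 16123/3991 ≈ 4.0398)
W = -756 (W = -28*(-3)*(-9) = 84*(-9) = -756)
(-27677 + 15178)*(Q + W) = (-27677 + 15178)*(16123/3991 - 756) = -12499*(-3001073/3991) = 37510411427/3991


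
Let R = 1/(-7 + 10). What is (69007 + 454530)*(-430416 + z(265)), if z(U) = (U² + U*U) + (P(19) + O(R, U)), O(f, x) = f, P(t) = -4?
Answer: -455429548133/3 ≈ -1.5181e+11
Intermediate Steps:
R = ⅓ (R = 1/3 = ⅓ ≈ 0.33333)
z(U) = -11/3 + 2*U² (z(U) = (U² + U*U) + (-4 + ⅓) = (U² + U²) - 11/3 = 2*U² - 11/3 = -11/3 + 2*U²)
(69007 + 454530)*(-430416 + z(265)) = (69007 + 454530)*(-430416 + (-11/3 + 2*265²)) = 523537*(-430416 + (-11/3 + 2*70225)) = 523537*(-430416 + (-11/3 + 140450)) = 523537*(-430416 + 421339/3) = 523537*(-869909/3) = -455429548133/3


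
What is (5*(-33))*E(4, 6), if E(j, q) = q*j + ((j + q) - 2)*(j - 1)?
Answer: -7920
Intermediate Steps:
E(j, q) = j*q + (-1 + j)*(-2 + j + q) (E(j, q) = j*q + (-2 + j + q)*(-1 + j) = j*q + (-1 + j)*(-2 + j + q))
(5*(-33))*E(4, 6) = (5*(-33))*(2 + 4² - 1*6 - 3*4 + 2*4*6) = -165*(2 + 16 - 6 - 12 + 48) = -165*48 = -7920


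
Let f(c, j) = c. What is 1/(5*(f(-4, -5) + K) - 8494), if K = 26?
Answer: -1/8384 ≈ -0.00011927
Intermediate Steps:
1/(5*(f(-4, -5) + K) - 8494) = 1/(5*(-4 + 26) - 8494) = 1/(5*22 - 8494) = 1/(110 - 8494) = 1/(-8384) = -1/8384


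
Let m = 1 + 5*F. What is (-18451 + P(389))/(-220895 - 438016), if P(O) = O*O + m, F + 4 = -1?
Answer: -44282/219637 ≈ -0.20161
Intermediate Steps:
F = -5 (F = -4 - 1 = -5)
m = -24 (m = 1 + 5*(-5) = 1 - 25 = -24)
P(O) = -24 + O² (P(O) = O*O - 24 = O² - 24 = -24 + O²)
(-18451 + P(389))/(-220895 - 438016) = (-18451 + (-24 + 389²))/(-220895 - 438016) = (-18451 + (-24 + 151321))/(-658911) = (-18451 + 151297)*(-1/658911) = 132846*(-1/658911) = -44282/219637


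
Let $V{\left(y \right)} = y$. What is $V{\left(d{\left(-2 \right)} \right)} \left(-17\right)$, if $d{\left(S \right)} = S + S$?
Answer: $68$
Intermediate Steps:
$d{\left(S \right)} = 2 S$
$V{\left(d{\left(-2 \right)} \right)} \left(-17\right) = 2 \left(-2\right) \left(-17\right) = \left(-4\right) \left(-17\right) = 68$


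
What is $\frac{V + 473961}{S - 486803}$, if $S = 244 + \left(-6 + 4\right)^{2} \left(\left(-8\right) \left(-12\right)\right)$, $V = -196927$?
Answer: $- \frac{277034}{486175} \approx -0.56982$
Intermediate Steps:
$S = 628$ ($S = 244 + \left(-2\right)^{2} \cdot 96 = 244 + 4 \cdot 96 = 244 + 384 = 628$)
$\frac{V + 473961}{S - 486803} = \frac{-196927 + 473961}{628 - 486803} = \frac{277034}{-486175} = 277034 \left(- \frac{1}{486175}\right) = - \frac{277034}{486175}$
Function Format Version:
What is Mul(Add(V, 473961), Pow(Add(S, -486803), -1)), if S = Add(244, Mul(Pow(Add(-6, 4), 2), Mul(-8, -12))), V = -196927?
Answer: Rational(-277034, 486175) ≈ -0.56982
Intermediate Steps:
S = 628 (S = Add(244, Mul(Pow(-2, 2), 96)) = Add(244, Mul(4, 96)) = Add(244, 384) = 628)
Mul(Add(V, 473961), Pow(Add(S, -486803), -1)) = Mul(Add(-196927, 473961), Pow(Add(628, -486803), -1)) = Mul(277034, Pow(-486175, -1)) = Mul(277034, Rational(-1, 486175)) = Rational(-277034, 486175)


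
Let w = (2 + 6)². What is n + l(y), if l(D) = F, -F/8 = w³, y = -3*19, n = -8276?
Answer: -2105428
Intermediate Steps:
w = 64 (w = 8² = 64)
y = -57
F = -2097152 (F = -8*64³ = -8*262144 = -2097152)
l(D) = -2097152
n + l(y) = -8276 - 2097152 = -2105428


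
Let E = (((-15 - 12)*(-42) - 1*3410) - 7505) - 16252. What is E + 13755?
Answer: -12278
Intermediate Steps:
E = -26033 (E = ((-27*(-42) - 3410) - 7505) - 16252 = ((1134 - 3410) - 7505) - 16252 = (-2276 - 7505) - 16252 = -9781 - 16252 = -26033)
E + 13755 = -26033 + 13755 = -12278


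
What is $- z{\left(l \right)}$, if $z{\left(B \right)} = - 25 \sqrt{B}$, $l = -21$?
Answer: $25 i \sqrt{21} \approx 114.56 i$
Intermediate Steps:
$- z{\left(l \right)} = - \left(-25\right) \sqrt{-21} = - \left(-25\right) i \sqrt{21} = 25 i \sqrt{21}$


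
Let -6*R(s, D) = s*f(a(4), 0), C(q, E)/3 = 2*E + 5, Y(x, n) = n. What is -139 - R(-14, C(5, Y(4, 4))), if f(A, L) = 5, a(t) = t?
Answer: -452/3 ≈ -150.67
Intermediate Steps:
C(q, E) = 15 + 6*E (C(q, E) = 3*(2*E + 5) = 3*(5 + 2*E) = 15 + 6*E)
R(s, D) = -5*s/6 (R(s, D) = -s*5/6 = -5*s/6)
-139 - R(-14, C(5, Y(4, 4))) = -139 - (-5)*(-14)/6 = -139 - 1*35/3 = -139 - 35/3 = -452/3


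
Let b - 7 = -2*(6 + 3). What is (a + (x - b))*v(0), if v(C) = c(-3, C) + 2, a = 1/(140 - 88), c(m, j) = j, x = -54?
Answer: -2235/26 ≈ -85.962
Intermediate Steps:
a = 1/52 ≈ 0.019231
b = -11 (b = 7 - 2*(6 + 3) = 7 - 2*9 = 7 - 18 = -11)
v(C) = 2 + C (v(C) = C + 2 = 2 + C)
(a + (x - b))*v(0) = (1/52 + (-54 - 1*(-11)))*(2 + 0) = (1/52 + (-54 + 11))*2 = (1/52 - 43)*2 = -2235/52*2 = -2235/26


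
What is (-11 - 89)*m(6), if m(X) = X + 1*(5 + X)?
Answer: -1700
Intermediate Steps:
m(X) = 5 + 2*X (m(X) = X + (5 + X) = 5 + 2*X)
(-11 - 89)*m(6) = (-11 - 89)*(5 + 2*6) = -100*(5 + 12) = -100*17 = -1700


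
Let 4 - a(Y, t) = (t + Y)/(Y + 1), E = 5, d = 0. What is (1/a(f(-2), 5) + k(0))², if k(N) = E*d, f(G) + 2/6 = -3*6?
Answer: 169/1764 ≈ 0.095805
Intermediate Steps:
f(G) = -55/3 (f(G) = -⅓ - 3*6 = -⅓ - 18 = -55/3)
k(N) = 0 (k(N) = 5*0 = 0)
a(Y, t) = 4 - (Y + t)/(1 + Y) (a(Y, t) = 4 - (t + Y)/(Y + 1) = 4 - (Y + t)/(1 + Y))
(1/a(f(-2), 5) + k(0))² = (1/((4 - 1*5 + 3*(-55/3))/(1 - 55/3)) + 0)² = (1/((4 - 5 - 55)/(-52/3)) + 0)² = (1/(-3/52*(-56)) + 0)² = (1/(42/13) + 0)² = (13/42 + 0)² = (13/42)² = 169/1764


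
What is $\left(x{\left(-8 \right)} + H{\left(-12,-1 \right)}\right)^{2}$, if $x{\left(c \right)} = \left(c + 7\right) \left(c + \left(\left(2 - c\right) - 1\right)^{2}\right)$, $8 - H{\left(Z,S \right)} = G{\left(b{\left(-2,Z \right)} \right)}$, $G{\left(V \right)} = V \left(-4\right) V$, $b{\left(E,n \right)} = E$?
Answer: $2401$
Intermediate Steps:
$G{\left(V \right)} = - 4 V^{2}$ ($G{\left(V \right)} = - 4 V V = - 4 V^{2}$)
$H{\left(Z,S \right)} = 24$ ($H{\left(Z,S \right)} = 8 - - 4 \left(-2\right)^{2} = 8 - \left(-4\right) 4 = 8 - -16 = 8 + 16 = 24$)
$x{\left(c \right)} = \left(7 + c\right) \left(c + \left(1 - c\right)^{2}\right)$
$\left(x{\left(-8 \right)} + H{\left(-12,-1 \right)}\right)^{2} = \left(\left(7 + \left(-8\right)^{3} - -48 + 6 \left(-8\right)^{2}\right) + 24\right)^{2} = \left(\left(7 - 512 + 48 + 6 \cdot 64\right) + 24\right)^{2} = \left(\left(7 - 512 + 48 + 384\right) + 24\right)^{2} = \left(-73 + 24\right)^{2} = \left(-49\right)^{2} = 2401$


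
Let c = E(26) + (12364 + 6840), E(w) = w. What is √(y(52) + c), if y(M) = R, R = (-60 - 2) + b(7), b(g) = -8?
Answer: 2*√4790 ≈ 138.42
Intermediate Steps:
R = -70 (R = (-60 - 2) - 8 = -62 - 8 = -70)
y(M) = -70
c = 19230 (c = 26 + (12364 + 6840) = 26 + 19204 = 19230)
√(y(52) + c) = √(-70 + 19230) = √19160 = 2*√4790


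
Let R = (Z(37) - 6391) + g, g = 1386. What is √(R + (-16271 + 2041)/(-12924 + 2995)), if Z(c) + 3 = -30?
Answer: 2*I*√124132536722/9929 ≈ 70.969*I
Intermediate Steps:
Z(c) = -33 (Z(c) = -3 - 30 = -33)
R = -5038 (R = (-33 - 6391) + 1386 = -6424 + 1386 = -5038)
√(R + (-16271 + 2041)/(-12924 + 2995)) = √(-5038 + (-16271 + 2041)/(-12924 + 2995)) = √(-5038 - 14230/(-9929)) = √(-5038 - 14230*(-1/9929)) = √(-5038 + 14230/9929) = √(-50008072/9929) = 2*I*√124132536722/9929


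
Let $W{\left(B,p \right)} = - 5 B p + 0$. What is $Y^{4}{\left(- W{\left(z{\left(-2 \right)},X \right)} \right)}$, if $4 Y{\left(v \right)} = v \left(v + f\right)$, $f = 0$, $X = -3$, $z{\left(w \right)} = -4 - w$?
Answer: $2562890625$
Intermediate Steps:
$W{\left(B,p \right)} = - 5 B p$ ($W{\left(B,p \right)} = - 5 B p + 0 = - 5 B p$)
$Y{\left(v \right)} = \frac{v^{2}}{4}$ ($Y{\left(v \right)} = \frac{v \left(v + 0\right)}{4} = \frac{v v}{4} = \frac{v^{2}}{4}$)
$Y^{4}{\left(- W{\left(z{\left(-2 \right)},X \right)} \right)} = \left(\frac{\left(- \left(-5\right) \left(-4 - -2\right) \left(-3\right)\right)^{2}}{4}\right)^{4} = \left(\frac{\left(- \left(-5\right) \left(-4 + 2\right) \left(-3\right)\right)^{2}}{4}\right)^{4} = \left(\frac{\left(- \left(-5\right) \left(-2\right) \left(-3\right)\right)^{2}}{4}\right)^{4} = \left(\frac{\left(\left(-1\right) \left(-30\right)\right)^{2}}{4}\right)^{4} = \left(\frac{30^{2}}{4}\right)^{4} = \left(\frac{1}{4} \cdot 900\right)^{4} = 225^{4} = 2562890625$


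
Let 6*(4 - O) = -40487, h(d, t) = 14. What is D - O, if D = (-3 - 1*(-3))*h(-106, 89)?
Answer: -40511/6 ≈ -6751.8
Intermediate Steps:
O = 40511/6 (O = 4 - ⅙*(-40487) = 4 + 40487/6 = 40511/6 ≈ 6751.8)
D = 0 (D = (-3 - 1*(-3))*14 = (-3 + 3)*14 = 0*14 = 0)
D - O = 0 - 1*40511/6 = 0 - 40511/6 = -40511/6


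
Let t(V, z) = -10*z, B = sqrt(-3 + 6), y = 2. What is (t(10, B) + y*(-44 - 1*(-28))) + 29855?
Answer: 29823 - 10*sqrt(3) ≈ 29806.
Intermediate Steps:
B = sqrt(3) ≈ 1.7320
(t(10, B) + y*(-44 - 1*(-28))) + 29855 = (-10*sqrt(3) + 2*(-44 - 1*(-28))) + 29855 = (-10*sqrt(3) + 2*(-44 + 28)) + 29855 = (-10*sqrt(3) + 2*(-16)) + 29855 = (-10*sqrt(3) - 32) + 29855 = (-32 - 10*sqrt(3)) + 29855 = 29823 - 10*sqrt(3)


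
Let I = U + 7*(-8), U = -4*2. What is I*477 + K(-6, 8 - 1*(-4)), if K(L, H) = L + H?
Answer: -30522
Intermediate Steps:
U = -8
K(L, H) = H + L
I = -64 (I = -8 + 7*(-8) = -8 - 56 = -64)
I*477 + K(-6, 8 - 1*(-4)) = -64*477 + ((8 - 1*(-4)) - 6) = -30528 + ((8 + 4) - 6) = -30528 + (12 - 6) = -30528 + 6 = -30522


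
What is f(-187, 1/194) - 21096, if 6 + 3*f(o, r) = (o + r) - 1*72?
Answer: -12329281/582 ≈ -21184.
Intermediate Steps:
f(o, r) = -26 + o/3 + r/3 (f(o, r) = -2 + ((o + r) - 1*72)/3 = -2 + ((o + r) - 72)/3 = -2 + (-72 + o + r)/3 = -2 + (-24 + o/3 + r/3) = -26 + o/3 + r/3)
f(-187, 1/194) - 21096 = (-26 + (⅓)*(-187) + (⅓)/194) - 21096 = (-26 - 187/3 + (⅓)*(1/194)) - 21096 = (-26 - 187/3 + 1/582) - 21096 = -51409/582 - 21096 = -12329281/582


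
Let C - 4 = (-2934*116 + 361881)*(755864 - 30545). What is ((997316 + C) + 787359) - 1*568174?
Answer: 15622411808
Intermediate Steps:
C = 15621195307 (C = 4 + (-2934*116 + 361881)*(755864 - 30545) = 4 + (-340344 + 361881)*725319 = 4 + 21537*725319 = 4 + 15621195303 = 15621195307)
((997316 + C) + 787359) - 1*568174 = ((997316 + 15621195307) + 787359) - 1*568174 = (15622192623 + 787359) - 568174 = 15622979982 - 568174 = 15622411808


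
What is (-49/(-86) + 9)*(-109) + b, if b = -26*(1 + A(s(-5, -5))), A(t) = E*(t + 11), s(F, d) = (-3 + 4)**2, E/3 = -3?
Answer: 149545/86 ≈ 1738.9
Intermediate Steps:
E = -9 (E = 3*(-3) = -9)
s(F, d) = 1 (s(F, d) = 1**2 = 1)
A(t) = -99 - 9*t (A(t) = -9*(t + 11) = -9*(11 + t) = -99 - 9*t)
b = 2782 (b = -26*(1 + (-99 - 9*1)) = -26*(1 + (-99 - 9)) = -26*(1 - 108) = -26*(-107) = 2782)
(-49/(-86) + 9)*(-109) + b = (-49/(-86) + 9)*(-109) + 2782 = (-49*(-1/86) + 9)*(-109) + 2782 = (49/86 + 9)*(-109) + 2782 = (823/86)*(-109) + 2782 = -89707/86 + 2782 = 149545/86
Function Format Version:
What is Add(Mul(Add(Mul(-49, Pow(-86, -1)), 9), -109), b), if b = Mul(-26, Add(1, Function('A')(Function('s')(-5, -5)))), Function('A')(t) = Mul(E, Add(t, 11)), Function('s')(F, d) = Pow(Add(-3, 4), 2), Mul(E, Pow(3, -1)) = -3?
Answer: Rational(149545, 86) ≈ 1738.9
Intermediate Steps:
E = -9 (E = Mul(3, -3) = -9)
Function('s')(F, d) = 1 (Function('s')(F, d) = Pow(1, 2) = 1)
Function('A')(t) = Add(-99, Mul(-9, t)) (Function('A')(t) = Mul(-9, Add(t, 11)) = Mul(-9, Add(11, t)) = Add(-99, Mul(-9, t)))
b = 2782 (b = Mul(-26, Add(1, Add(-99, Mul(-9, 1)))) = Mul(-26, Add(1, Add(-99, -9))) = Mul(-26, Add(1, -108)) = Mul(-26, -107) = 2782)
Add(Mul(Add(Mul(-49, Pow(-86, -1)), 9), -109), b) = Add(Mul(Add(Mul(-49, Pow(-86, -1)), 9), -109), 2782) = Add(Mul(Add(Mul(-49, Rational(-1, 86)), 9), -109), 2782) = Add(Mul(Add(Rational(49, 86), 9), -109), 2782) = Add(Mul(Rational(823, 86), -109), 2782) = Add(Rational(-89707, 86), 2782) = Rational(149545, 86)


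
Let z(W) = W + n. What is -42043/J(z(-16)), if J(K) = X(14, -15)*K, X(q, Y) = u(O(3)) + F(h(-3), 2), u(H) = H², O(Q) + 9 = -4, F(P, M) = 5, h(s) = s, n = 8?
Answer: 42043/1392 ≈ 30.203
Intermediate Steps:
O(Q) = -13 (O(Q) = -9 - 4 = -13)
z(W) = 8 + W (z(W) = W + 8 = 8 + W)
X(q, Y) = 174 (X(q, Y) = (-13)² + 5 = 169 + 5 = 174)
J(K) = 174*K
-42043/J(z(-16)) = -42043*1/(174*(8 - 16)) = -42043/(174*(-8)) = -42043/(-1392) = -42043*(-1/1392) = 42043/1392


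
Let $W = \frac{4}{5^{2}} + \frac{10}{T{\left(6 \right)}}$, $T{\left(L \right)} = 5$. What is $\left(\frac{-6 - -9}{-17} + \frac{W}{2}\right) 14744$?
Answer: $\frac{5661696}{425} \approx 13322.0$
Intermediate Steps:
$W = \frac{54}{25}$ ($W = \frac{4}{5^{2}} + \frac{10}{5} = \frac{4}{25} + 10 \cdot \frac{1}{5} = 4 \cdot \frac{1}{25} + 2 = \frac{4}{25} + 2 = \frac{54}{25} \approx 2.16$)
$\left(\frac{-6 - -9}{-17} + \frac{W}{2}\right) 14744 = \left(\frac{-6 - -9}{-17} + \frac{54}{25 \cdot 2}\right) 14744 = \left(\left(-6 + 9\right) \left(- \frac{1}{17}\right) + \frac{54}{25} \cdot \frac{1}{2}\right) 14744 = \left(3 \left(- \frac{1}{17}\right) + \frac{27}{25}\right) 14744 = \left(- \frac{3}{17} + \frac{27}{25}\right) 14744 = \frac{384}{425} \cdot 14744 = \frac{5661696}{425}$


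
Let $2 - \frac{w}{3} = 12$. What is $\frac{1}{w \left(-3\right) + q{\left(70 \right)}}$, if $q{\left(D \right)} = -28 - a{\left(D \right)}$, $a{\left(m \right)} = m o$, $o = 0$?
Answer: $\frac{1}{62} \approx 0.016129$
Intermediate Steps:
$a{\left(m \right)} = 0$ ($a{\left(m \right)} = m 0 = 0$)
$w = -30$ ($w = 6 - 36 = -30$)
$q{\left(D \right)} = -28$ ($q{\left(D \right)} = -28 - 0 = -28 + 0 = -28$)
$\frac{1}{w \left(-3\right) + q{\left(70 \right)}} = \frac{1}{\left(-30\right) \left(-3\right) - 28} = \frac{1}{90 - 28} = \frac{1}{62}$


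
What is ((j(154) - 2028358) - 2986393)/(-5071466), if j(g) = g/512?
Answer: 1283776179/1298295296 ≈ 0.98882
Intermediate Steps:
j(g) = g/512 (j(g) = g*(1/512) = g/512)
((j(154) - 2028358) - 2986393)/(-5071466) = (((1/512)*154 - 2028358) - 2986393)/(-5071466) = ((77/256 - 2028358) - 2986393)*(-1/5071466) = (-519259571/256 - 2986393)*(-1/5071466) = -1283776179/256*(-1/5071466) = 1283776179/1298295296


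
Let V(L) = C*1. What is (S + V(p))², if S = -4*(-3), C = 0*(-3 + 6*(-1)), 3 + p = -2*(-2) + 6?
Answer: 144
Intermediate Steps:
p = 7 (p = -3 + (-2*(-2) + 6) = -3 + (4 + 6) = -3 + 10 = 7)
C = 0 (C = 0*(-3 - 6) = 0*(-9) = 0)
V(L) = 0 (V(L) = 0*1 = 0)
S = 12
(S + V(p))² = (12 + 0)² = 12² = 144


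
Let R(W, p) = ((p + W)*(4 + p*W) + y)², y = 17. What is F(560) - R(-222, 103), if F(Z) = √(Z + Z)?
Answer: -7401637154025 + 4*√70 ≈ -7.4016e+12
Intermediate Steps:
F(Z) = √2*√Z (F(Z) = √(2*Z) = √2*√Z)
R(W, p) = (17 + (4 + W*p)*(W + p))² (R(W, p) = ((p + W)*(4 + p*W) + 17)² = ((W + p)*(4 + W*p) + 17)² = ((4 + W*p)*(W + p) + 17)² = (17 + (4 + W*p)*(W + p))²)
F(560) - R(-222, 103) = √2*√560 - (17 + 4*(-222) + 4*103 - 222*103² + 103*(-222)²)² = √2*(4*√35) - (17 - 888 + 412 - 222*10609 + 103*49284)² = 4*√70 - (17 - 888 + 412 - 2355198 + 5076252)² = 4*√70 - 1*2720595² = 4*√70 - 1*7401637154025 = 4*√70 - 7401637154025 = -7401637154025 + 4*√70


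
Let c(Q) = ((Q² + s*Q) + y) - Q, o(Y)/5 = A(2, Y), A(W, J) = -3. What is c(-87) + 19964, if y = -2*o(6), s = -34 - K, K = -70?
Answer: 24518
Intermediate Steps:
o(Y) = -15 (o(Y) = 5*(-3) = -15)
s = 36 (s = -34 - 1*(-70) = -34 + 70 = 36)
y = 30 (y = -2*(-15) = 30)
c(Q) = 30 + Q² + 35*Q (c(Q) = ((Q² + 36*Q) + 30) - Q = (30 + Q² + 36*Q) - Q = 30 + Q² + 35*Q)
c(-87) + 19964 = (30 + (-87)² + 35*(-87)) + 19964 = (30 + 7569 - 3045) + 19964 = 4554 + 19964 = 24518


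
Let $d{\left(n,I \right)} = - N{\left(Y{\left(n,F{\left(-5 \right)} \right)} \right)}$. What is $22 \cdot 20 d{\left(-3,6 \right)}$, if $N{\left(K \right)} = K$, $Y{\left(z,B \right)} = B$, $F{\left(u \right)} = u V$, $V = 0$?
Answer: $0$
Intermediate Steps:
$F{\left(u \right)} = 0$ ($F{\left(u \right)} = u 0 = 0$)
$d{\left(n,I \right)} = 0$ ($d{\left(n,I \right)} = \left(-1\right) 0 = 0$)
$22 \cdot 20 d{\left(-3,6 \right)} = 22 \cdot 20 \cdot 0 = 440 \cdot 0 = 0$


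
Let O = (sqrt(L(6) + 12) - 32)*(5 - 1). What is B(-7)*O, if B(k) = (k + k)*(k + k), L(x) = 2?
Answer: -25088 + 784*sqrt(14) ≈ -22155.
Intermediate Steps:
B(k) = 4*k**2 (B(k) = (2*k)*(2*k) = 4*k**2)
O = -128 + 4*sqrt(14) (O = (sqrt(2 + 12) - 32)*(5 - 1) = (sqrt(14) - 32)*4 = (-32 + sqrt(14))*4 = -128 + 4*sqrt(14) ≈ -113.03)
B(-7)*O = (4*(-7)**2)*(-128 + 4*sqrt(14)) = (4*49)*(-128 + 4*sqrt(14)) = 196*(-128 + 4*sqrt(14)) = -25088 + 784*sqrt(14)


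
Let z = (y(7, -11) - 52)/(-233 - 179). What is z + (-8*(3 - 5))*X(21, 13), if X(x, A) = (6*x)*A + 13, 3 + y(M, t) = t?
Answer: 5441729/206 ≈ 26416.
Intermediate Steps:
y(M, t) = -3 + t
z = 33/206 (z = ((-3 - 11) - 52)/(-233 - 179) = (-14 - 52)/(-412) = -66*(-1/412) = 33/206 ≈ 0.16019)
X(x, A) = 13 + 6*A*x (X(x, A) = 6*A*x + 13 = 13 + 6*A*x)
z + (-8*(3 - 5))*X(21, 13) = 33/206 + (-8*(3 - 5))*(13 + 6*13*21) = 33/206 + (-8*(-2))*(13 + 1638) = 33/206 + 16*1651 = 33/206 + 26416 = 5441729/206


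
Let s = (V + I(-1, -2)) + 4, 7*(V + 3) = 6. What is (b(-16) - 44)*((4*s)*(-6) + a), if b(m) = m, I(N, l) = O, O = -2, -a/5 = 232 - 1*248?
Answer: -35040/7 ≈ -5005.7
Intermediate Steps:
a = 80 (a = -5*(232 - 1*248) = -5*(232 - 248) = -5*(-16) = 80)
I(N, l) = -2
V = -15/7 (V = -3 + (⅐)*6 = -3 + 6/7 = -15/7 ≈ -2.1429)
s = -⅐ (s = (-15/7 - 2) + 4 = -29/7 + 4 = -⅐ ≈ -0.14286)
(b(-16) - 44)*((4*s)*(-6) + a) = (-16 - 44)*((4*(-⅐))*(-6) + 80) = -60*(-4/7*(-6) + 80) = -60*(24/7 + 80) = -60*584/7 = -35040/7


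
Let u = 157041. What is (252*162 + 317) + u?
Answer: 198182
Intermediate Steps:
(252*162 + 317) + u = (252*162 + 317) + 157041 = (40824 + 317) + 157041 = 41141 + 157041 = 198182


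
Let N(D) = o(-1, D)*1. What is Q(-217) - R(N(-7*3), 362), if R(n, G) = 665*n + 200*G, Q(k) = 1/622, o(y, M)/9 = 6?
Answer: -67368819/622 ≈ -1.0831e+5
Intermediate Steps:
o(y, M) = 54 (o(y, M) = 9*6 = 54)
N(D) = 54 (N(D) = 54*1 = 54)
Q(k) = 1/622
R(n, G) = 200*G + 665*n
Q(-217) - R(N(-7*3), 362) = 1/622 - (200*362 + 665*54) = 1/622 - (72400 + 35910) = 1/622 - 1*108310 = 1/622 - 108310 = -67368819/622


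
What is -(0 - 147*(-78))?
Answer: -11466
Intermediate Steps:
-(0 - 147*(-78)) = -(0 + 11466) = -1*11466 = -11466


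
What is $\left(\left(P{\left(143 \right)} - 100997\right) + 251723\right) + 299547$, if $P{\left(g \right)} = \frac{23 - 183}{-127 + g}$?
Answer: $450263$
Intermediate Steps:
$P{\left(g \right)} = - \frac{160}{-127 + g}$
$\left(\left(P{\left(143 \right)} - 100997\right) + 251723\right) + 299547 = \left(\left(- \frac{160}{-127 + 143} - 100997\right) + 251723\right) + 299547 = \left(\left(- \frac{160}{16} - 100997\right) + 251723\right) + 299547 = \left(\left(\left(-160\right) \frac{1}{16} - 100997\right) + 251723\right) + 299547 = \left(\left(-10 - 100997\right) + 251723\right) + 299547 = \left(-101007 + 251723\right) + 299547 = 150716 + 299547 = 450263$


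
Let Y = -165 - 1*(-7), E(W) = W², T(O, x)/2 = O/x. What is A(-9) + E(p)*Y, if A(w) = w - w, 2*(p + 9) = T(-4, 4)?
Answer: -15800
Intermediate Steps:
T(O, x) = 2*O/x (T(O, x) = 2*(O/x) = 2*O/x)
p = -10 (p = -9 + (2*(-4)/4)/2 = -9 + (2*(-4)*(¼))/2 = -9 + (½)*(-2) = -9 - 1 = -10)
A(w) = 0
Y = -158 (Y = -165 + 7 = -158)
A(-9) + E(p)*Y = 0 + (-10)²*(-158) = 0 + 100*(-158) = 0 - 15800 = -15800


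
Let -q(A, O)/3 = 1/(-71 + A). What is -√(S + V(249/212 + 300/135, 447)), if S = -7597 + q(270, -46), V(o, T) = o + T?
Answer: -I*√28619430101335/63282 ≈ -84.538*I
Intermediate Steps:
q(A, O) = -3/(-71 + A)
V(o, T) = T + o
S = -1511806/199 (S = -7597 - 3/(-71 + 270) = -7597 - 3/199 = -1511806/199 ≈ -7597.0)
-√(S + V(249/212 + 300/135, 447)) = -√(-1511806/199 + (447 + (249/212 + 300/135))) = -√(-1511806/199 + (447 + (249*(1/212) + 300*(1/135)))) = -√(-1511806/199 + (447 + (249/212 + 20/9))) = -√(-1511806/199 + (447 + 6481/1908)) = -√(-1511806/199 + 859357/1908) = -√(-2713513805/379692) = -I*√28619430101335/63282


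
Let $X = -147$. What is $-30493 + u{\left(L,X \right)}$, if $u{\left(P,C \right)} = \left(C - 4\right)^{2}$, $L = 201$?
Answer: $-7692$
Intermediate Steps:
$u{\left(P,C \right)} = \left(-4 + C\right)^{2}$
$-30493 + u{\left(L,X \right)} = -30493 + \left(-4 - 147\right)^{2} = -30493 + \left(-151\right)^{2} = -30493 + 22801 = -7692$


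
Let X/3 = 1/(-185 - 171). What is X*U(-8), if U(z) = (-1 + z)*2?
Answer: 27/178 ≈ 0.15169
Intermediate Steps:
U(z) = -2 + 2*z
X = -3/356 (X = 3/(-185 - 171) = 3/(-356) = 3*(-1/356) = -3/356 ≈ -0.0084270)
X*U(-8) = -3*(-2 + 2*(-8))/356 = -3*(-2 - 16)/356 = -3/356*(-18) = 27/178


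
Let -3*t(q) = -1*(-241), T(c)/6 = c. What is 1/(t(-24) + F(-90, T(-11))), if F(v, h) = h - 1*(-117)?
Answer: -3/88 ≈ -0.034091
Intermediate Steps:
T(c) = 6*c
F(v, h) = 117 + h (F(v, h) = h + 117 = 117 + h)
t(q) = -241/3 (t(q) = -(-1)*(-241)/3 = -1/3*241 = -241/3)
1/(t(-24) + F(-90, T(-11))) = 1/(-241/3 + (117 + 6*(-11))) = 1/(-241/3 + (117 - 66)) = 1/(-241/3 + 51) = 1/(-88/3) = -3/88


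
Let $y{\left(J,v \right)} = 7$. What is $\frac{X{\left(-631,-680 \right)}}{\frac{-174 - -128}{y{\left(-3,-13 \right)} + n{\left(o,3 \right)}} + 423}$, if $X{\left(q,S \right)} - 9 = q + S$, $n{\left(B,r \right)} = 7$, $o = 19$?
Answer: $- \frac{4557}{1469} \approx -3.1021$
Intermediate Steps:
$X{\left(q,S \right)} = 9 + S + q$ ($X{\left(q,S \right)} = 9 + \left(q + S\right) = 9 + \left(S + q\right) = 9 + S + q$)
$\frac{X{\left(-631,-680 \right)}}{\frac{-174 - -128}{y{\left(-3,-13 \right)} + n{\left(o,3 \right)}} + 423} = \frac{9 - 680 - 631}{\frac{-174 - -128}{7 + 7} + 423} = - \frac{1302}{\frac{-174 + 128}{14} + 423} = - \frac{1302}{\left(-46\right) \frac{1}{14} + 423} = - \frac{1302}{- \frac{23}{7} + 423} = - \frac{1302}{\frac{2938}{7}} = \left(-1302\right) \frac{7}{2938} = - \frac{4557}{1469}$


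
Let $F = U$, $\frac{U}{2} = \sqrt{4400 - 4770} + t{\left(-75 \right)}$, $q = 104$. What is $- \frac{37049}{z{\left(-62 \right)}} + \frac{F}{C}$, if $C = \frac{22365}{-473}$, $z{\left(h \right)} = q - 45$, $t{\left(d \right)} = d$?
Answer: $- \frac{54960989}{87969} - \frac{946 i \sqrt{370}}{22365} \approx -624.78 - 0.81362 i$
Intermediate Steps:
$z{\left(h \right)} = 59$ ($z{\left(h \right)} = 104 - 45 = 59$)
$U = -150 + 2 i \sqrt{370}$ ($U = 2 \left(\sqrt{4400 - 4770} - 75\right) = 2 \left(\sqrt{-370} - 75\right) = 2 \left(i \sqrt{370} - 75\right) = 2 \left(-75 + i \sqrt{370}\right) = -150 + 2 i \sqrt{370} \approx -150.0 + 38.471 i$)
$F = -150 + 2 i \sqrt{370} \approx -150.0 + 38.471 i$
$C = - \frac{22365}{473}$ ($C = 22365 \left(- \frac{1}{473}\right) = - \frac{22365}{473} \approx -47.283$)
$- \frac{37049}{z{\left(-62 \right)}} + \frac{F}{C} = - \frac{37049}{59} + \frac{-150 + 2 i \sqrt{370}}{- \frac{22365}{473}} = \left(-37049\right) \frac{1}{59} + \left(-150 + 2 i \sqrt{370}\right) \left(- \frac{473}{22365}\right) = - \frac{37049}{59} + \left(\frac{4730}{1491} - \frac{946 i \sqrt{370}}{22365}\right) = - \frac{54960989}{87969} - \frac{946 i \sqrt{370}}{22365}$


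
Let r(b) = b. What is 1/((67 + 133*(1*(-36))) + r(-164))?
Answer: -1/4885 ≈ -0.00020471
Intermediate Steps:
1/((67 + 133*(1*(-36))) + r(-164)) = 1/((67 + 133*(1*(-36))) - 164) = 1/((67 + 133*(-36)) - 164) = 1/((67 - 4788) - 164) = 1/(-4721 - 164) = 1/(-4885) = -1/4885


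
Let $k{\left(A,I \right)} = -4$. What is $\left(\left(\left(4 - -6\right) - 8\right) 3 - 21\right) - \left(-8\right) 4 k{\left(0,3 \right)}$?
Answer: $-143$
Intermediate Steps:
$\left(\left(\left(4 - -6\right) - 8\right) 3 - 21\right) - \left(-8\right) 4 k{\left(0,3 \right)} = \left(\left(\left(4 - -6\right) - 8\right) 3 - 21\right) - \left(-8\right) 4 \left(-4\right) = \left(\left(\left(4 + 6\right) - 8\right) 3 - 21\right) - \left(-32\right) \left(-4\right) = \left(\left(10 - 8\right) 3 - 21\right) - 128 = \left(2 \cdot 3 - 21\right) - 128 = \left(6 - 21\right) - 128 = -15 - 128 = -143$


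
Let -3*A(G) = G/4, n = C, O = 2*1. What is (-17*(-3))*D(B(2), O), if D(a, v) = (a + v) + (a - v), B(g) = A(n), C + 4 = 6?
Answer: -17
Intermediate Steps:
O = 2
C = 2 (C = -4 + 6 = 2)
n = 2
A(G) = -G/12 (A(G) = -G/(3*4) = -G/12)
B(g) = -1/6 (B(g) = -1/12*2 = -1/6)
D(a, v) = 2*a
(-17*(-3))*D(B(2), O) = (-17*(-3))*(2*(-1/6)) = 51*(-1/3) = -17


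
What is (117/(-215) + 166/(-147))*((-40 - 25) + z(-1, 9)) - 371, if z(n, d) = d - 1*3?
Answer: -8605004/31605 ≈ -272.27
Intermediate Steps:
z(n, d) = -3 + d (z(n, d) = d - 3 = -3 + d)
(117/(-215) + 166/(-147))*((-40 - 25) + z(-1, 9)) - 371 = (117/(-215) + 166/(-147))*((-40 - 25) + (-3 + 9)) - 371 = (117*(-1/215) + 166*(-1/147))*(-65 + 6) - 371 = (-117/215 - 166/147)*(-59) - 371 = -52889/31605*(-59) - 371 = 3120451/31605 - 371 = -8605004/31605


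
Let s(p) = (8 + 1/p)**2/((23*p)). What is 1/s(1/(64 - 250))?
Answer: -23/5893224 ≈ -3.9028e-6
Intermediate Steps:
s(p) = (8 + 1/p)**2/(23*p) (s(p) = (8 + 1/p)**2*(1/(23*p)) = (8 + 1/p)**2/(23*p))
1/s(1/(64 - 250)) = 1/((1 + 8/(64 - 250))**2/(23*(1/(64 - 250))**3)) = 1/((1 + 8/(-186))**2/(23*(1/(-186))**3)) = 1/((1 + 8*(-1/186))**2/(23*(-1/186)**3)) = 1/((1/23)*(-6434856)*(1 - 4/93)**2) = 1/((1/23)*(-6434856)*(89/93)**2) = 1/((1/23)*(-6434856)*(7921/8649)) = 1/(-5893224/23) = -23/5893224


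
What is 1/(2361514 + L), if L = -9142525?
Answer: -1/6781011 ≈ -1.4747e-7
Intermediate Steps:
1/(2361514 + L) = 1/(2361514 - 9142525) = 1/(-6781011) = -1/6781011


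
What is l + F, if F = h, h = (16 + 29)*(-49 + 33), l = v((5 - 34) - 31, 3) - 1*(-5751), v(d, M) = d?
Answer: 4971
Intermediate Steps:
l = 5691 (l = ((5 - 34) - 31) - 1*(-5751) = (-29 - 31) + 5751 = -60 + 5751 = 5691)
h = -720 (h = 45*(-16) = -720)
F = -720
l + F = 5691 - 720 = 4971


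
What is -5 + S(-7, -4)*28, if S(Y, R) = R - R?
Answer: -5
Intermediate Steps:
S(Y, R) = 0
-5 + S(-7, -4)*28 = -5 + 0*28 = -5 + 0 = -5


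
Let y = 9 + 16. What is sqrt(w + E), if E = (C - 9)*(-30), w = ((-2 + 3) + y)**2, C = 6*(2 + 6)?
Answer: I*sqrt(494) ≈ 22.226*I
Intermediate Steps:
y = 25
C = 48 (C = 6*8 = 48)
w = 676 (w = ((-2 + 3) + 25)**2 = (1 + 25)**2 = 26**2 = 676)
E = -1170 (E = (48 - 9)*(-30) = 39*(-30) = -1170)
sqrt(w + E) = sqrt(676 - 1170) = sqrt(-494) = I*sqrt(494)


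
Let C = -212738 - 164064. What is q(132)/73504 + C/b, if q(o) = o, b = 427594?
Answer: -3455001475/3928733672 ≈ -0.87942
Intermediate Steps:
C = -376802
q(132)/73504 + C/b = 132/73504 - 376802/427594 = 132*(1/73504) - 376802*1/427594 = 33/18376 - 188401/213797 = -3455001475/3928733672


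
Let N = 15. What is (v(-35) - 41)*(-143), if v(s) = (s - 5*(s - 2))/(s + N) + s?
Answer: 23881/2 ≈ 11941.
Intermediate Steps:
v(s) = s + (10 - 4*s)/(15 + s) (v(s) = (s - 5*(s - 2))/(s + 15) + s = (s - 5*(-2 + s))/(15 + s) + s = (s + (10 - 5*s))/(15 + s) + s = (10 - 4*s)/(15 + s) + s = s + (10 - 4*s)/(15 + s))
(v(-35) - 41)*(-143) = ((10 + (-35)² + 11*(-35))/(15 - 35) - 41)*(-143) = ((10 + 1225 - 385)/(-20) - 41)*(-143) = (-1/20*850 - 41)*(-143) = (-85/2 - 41)*(-143) = -167/2*(-143) = 23881/2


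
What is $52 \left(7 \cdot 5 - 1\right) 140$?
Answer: $247520$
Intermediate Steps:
$52 \left(7 \cdot 5 - 1\right) 140 = 52 \left(35 - 1\right) 140 = 52 \cdot 34 \cdot 140 = 1768 \cdot 140 = 247520$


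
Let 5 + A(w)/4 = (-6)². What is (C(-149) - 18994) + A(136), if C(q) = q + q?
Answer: -19168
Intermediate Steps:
C(q) = 2*q
A(w) = 124 (A(w) = -20 + 4*(-6)² = -20 + 4*36 = -20 + 144 = 124)
(C(-149) - 18994) + A(136) = (2*(-149) - 18994) + 124 = (-298 - 18994) + 124 = -19292 + 124 = -19168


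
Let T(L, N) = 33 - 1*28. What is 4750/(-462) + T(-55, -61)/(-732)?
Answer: -193295/18788 ≈ -10.288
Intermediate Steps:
T(L, N) = 5 (T(L, N) = 33 - 28 = 5)
4750/(-462) + T(-55, -61)/(-732) = 4750/(-462) + 5/(-732) = 4750*(-1/462) + 5*(-1/732) = -2375/231 - 5/732 = -193295/18788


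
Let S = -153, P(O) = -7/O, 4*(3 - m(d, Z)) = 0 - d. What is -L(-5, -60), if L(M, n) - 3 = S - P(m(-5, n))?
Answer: 146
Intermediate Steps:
m(d, Z) = 3 + d/4 (m(d, Z) = 3 - (0 - d)/4 = 3 - (-1)*d/4 = 3 + d/4)
L(M, n) = -146 (L(M, n) = 3 + (-153 - (-7)/(3 + (¼)*(-5))) = 3 + (-153 - (-7)/(3 - 5/4)) = 3 + (-153 - (-7)/7/4) = 3 + (-153 - (-7)*4/7) = 3 + (-153 - 1*(-4)) = 3 + (-153 + 4) = 3 - 149 = -146)
-L(-5, -60) = -1*(-146) = 146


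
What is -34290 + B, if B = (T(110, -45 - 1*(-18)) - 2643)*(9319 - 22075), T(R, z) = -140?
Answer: 35465658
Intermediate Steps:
B = 35499948 (B = (-140 - 2643)*(9319 - 22075) = -2783*(-12756) = 35499948)
-34290 + B = -34290 + 35499948 = 35465658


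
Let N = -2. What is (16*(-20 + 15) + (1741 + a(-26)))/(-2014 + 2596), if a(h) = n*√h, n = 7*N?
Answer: 1661/582 - 7*I*√26/291 ≈ 2.854 - 0.12266*I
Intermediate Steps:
n = -14 (n = 7*(-2) = -14)
a(h) = -14*√h
(16*(-20 + 15) + (1741 + a(-26)))/(-2014 + 2596) = (16*(-20 + 15) + (1741 - 14*I*√26))/(-2014 + 2596) = (16*(-5) + (1741 - 14*I*√26))/582 = (-80 + (1741 - 14*I*√26))*(1/582) = (1661 - 14*I*√26)*(1/582) = 1661/582 - 7*I*√26/291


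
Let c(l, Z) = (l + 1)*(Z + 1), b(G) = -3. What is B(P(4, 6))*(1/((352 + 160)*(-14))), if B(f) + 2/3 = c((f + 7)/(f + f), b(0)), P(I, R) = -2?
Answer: 1/43008 ≈ 2.3251e-5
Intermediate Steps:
c(l, Z) = (1 + Z)*(1 + l) (c(l, Z) = (1 + l)*(1 + Z) = (1 + Z)*(1 + l))
B(f) = -8/3 - (7 + f)/f (B(f) = -2/3 + (1 - 3 + (f + 7)/(f + f) - 3*(f + 7)/(f + f)) = -2/3 + (1 - 3 + (7 + f)/((2*f)) - 3*(7 + f)/(2*f)) = -2/3 + (1 - 3 + (7 + f)*(1/(2*f)) - 3*(7 + f)*1/(2*f)) = -2/3 + (1 - 3 + (7 + f)/(2*f) - 3*(7 + f)/(2*f)) = -2/3 + (-2 - (7 + f)/f) = -8/3 - (7 + f)/f)
B(P(4, 6))*(1/((352 + 160)*(-14))) = (-11/3 - 7/(-2))*(1/((352 + 160)*(-14))) = (-11/3 - 7*(-1/2))*(-1/14/512) = (-11/3 + 7/2)*((1/512)*(-1/14)) = -1/6*(-1/7168) = 1/43008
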